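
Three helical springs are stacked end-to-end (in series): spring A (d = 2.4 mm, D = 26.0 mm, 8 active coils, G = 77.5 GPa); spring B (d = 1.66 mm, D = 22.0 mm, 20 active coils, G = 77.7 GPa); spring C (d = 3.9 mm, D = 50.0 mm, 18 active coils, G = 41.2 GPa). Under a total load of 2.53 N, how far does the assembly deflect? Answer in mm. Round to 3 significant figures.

k_A = Gd⁴/(8D³N_a) = (77.5×10³)(2.4⁴)/(8·26.0³·8) = 2.2858 N/mm
k_B = Gd⁴/(8D³N_a) = (77.7×10³)(1.66⁴)/(8·22.0³·20) = 0.34631 N/mm
k_C = Gd⁴/(8D³N_a) = (41.2×10³)(3.9⁴)/(8·50.0³·18) = 0.52952 N/mm
Series: 1/k_eq = 1/2.2858 + 1/0.34631 + 1/0.52952 = 5.2136; k_eq = 0.19181 N/mm
δ = F/k_eq = 2.53/0.19181 = 13.19 mm

13.2 mm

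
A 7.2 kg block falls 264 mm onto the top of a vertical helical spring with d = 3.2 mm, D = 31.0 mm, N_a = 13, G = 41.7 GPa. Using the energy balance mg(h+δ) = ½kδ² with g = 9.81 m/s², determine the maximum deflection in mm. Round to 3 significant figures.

k = Gd⁴/(8D³N_a) = (41.7×10³)(3.2⁴)/(8·31.0³·13) = 1.4113 N/mm
W = mg = 7.2 × 9.81 = 70.632 N
½kδ² − Wδ − Wh = 0 → δ = (W + √(W² + 2kWh))/k
δ = (70.632 + √(4988.9 + 52632.4))/1.4113 = (70.632 + 240.04)/1.4113 = 220.14 mm

220 mm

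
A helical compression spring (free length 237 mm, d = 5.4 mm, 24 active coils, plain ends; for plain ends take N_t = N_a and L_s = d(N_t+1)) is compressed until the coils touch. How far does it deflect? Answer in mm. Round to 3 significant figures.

N_t = 24; L_s = 5.4·25 = 135 mm
δ_solid = L₀ − L_s = 237 − 135 = 102 mm

102 mm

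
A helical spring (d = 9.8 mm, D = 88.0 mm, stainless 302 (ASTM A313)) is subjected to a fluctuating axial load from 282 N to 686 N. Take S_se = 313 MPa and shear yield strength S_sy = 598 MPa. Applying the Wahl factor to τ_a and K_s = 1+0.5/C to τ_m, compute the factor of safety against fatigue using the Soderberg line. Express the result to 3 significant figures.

C = D/d = 88.0/9.8 = 8.9796; K_W = (4C−1)/(4C−4)+0.615/C = 1.1625; K_s = 1+0.5/C = 1.0557
F_a = (F_max−F_min)/2 = 202 N; F_m = (F_max+F_min)/2 = 484 N
τ_a = K_W·8F_aD/(πd³) = 1.1625 × 48.095 = 55.909 MPa
τ_m = K_s·8F_mD/(πd³) = 1.0557 × 115.24 = 121.65 MPa
Soderberg: 1/n_f = τ_a/S_se + τ_m/S_sy = 55.909/313 + 121.65/598 = 0.17862 + 0.20343 = 0.38206
n_f = 1/0.38206 = 2.617

2.62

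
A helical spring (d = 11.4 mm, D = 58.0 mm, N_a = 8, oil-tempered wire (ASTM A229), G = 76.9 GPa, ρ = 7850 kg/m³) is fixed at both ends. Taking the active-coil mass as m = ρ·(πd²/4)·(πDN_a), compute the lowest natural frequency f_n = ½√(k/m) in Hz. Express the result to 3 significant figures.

k = Gd⁴/(8D³N_a) = (76.9×10³)(11.4⁴)/(8·58.0³·8) = 104.01 N/mm = 1.0401e+05 N/m
Wire length L = πDN_a = π·58.0·8 = 1457.7 mm
m = ρ·(πd²/4)·L = 7850 × 102.07×10⁻⁶ m² × 1.4577 m = 1.168 kg
f_n = ½√(k/m) = 0.5·√(1.0401e+05/1.168) = 0.5·√(89052) = 149.21 Hz

149 Hz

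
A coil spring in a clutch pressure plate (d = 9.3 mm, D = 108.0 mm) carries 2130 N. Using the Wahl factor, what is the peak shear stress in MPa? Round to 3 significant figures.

818 MPa

Spring index C = D/d = 108.0/9.3 = 11.6129
K_W = (4C−1)/(4C−4) + 0.615/C = 45.452/42.452 + 0.0530 = 1.1236
τ₀ = 8FD/(πd³) = 8·2130·108.0/(π·9.3³) = 1.84032e+06/2527 = 728.27 MPa
τ_max = K·τ₀ = 1.1236 × 728.27 = 818.31 MPa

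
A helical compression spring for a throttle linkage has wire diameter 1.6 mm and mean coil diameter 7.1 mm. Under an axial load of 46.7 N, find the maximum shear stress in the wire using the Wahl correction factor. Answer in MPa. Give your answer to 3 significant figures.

Spring index C = D/d = 7.1/1.6 = 4.4375
K_W = (4C−1)/(4C−4) + 0.615/C = 16.750/13.750 + 0.1386 = 1.3568
τ₀ = 8FD/(πd³) = 8·46.7·7.1/(π·1.6³) = 2652.56/12.868 = 206.14 MPa
τ_max = K·τ₀ = 1.3568 × 206.14 = 279.68 MPa

280 MPa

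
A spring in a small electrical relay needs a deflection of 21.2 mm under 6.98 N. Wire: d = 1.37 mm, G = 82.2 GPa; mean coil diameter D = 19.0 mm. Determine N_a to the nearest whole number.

Required rate k = F/δ = 6.98/21.2 = 0.32925 N/mm
N_a = Gd⁴/(8D³k) = (82.2×10³ × 1.37⁴)/(8 × 19.0³ × 0.32925)
    = 289570 / 18066.3 = 16.03 → 16 coils

16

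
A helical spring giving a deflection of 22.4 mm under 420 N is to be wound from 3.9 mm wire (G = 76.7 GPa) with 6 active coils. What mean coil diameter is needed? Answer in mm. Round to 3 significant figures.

Required rate k = F/δ = 420/22.4 = 18.75 N/mm
D = (Gd⁴/(8N_a·k))^(1/3) = (76.7×10³·3.9⁴/(8·6·18.75))^(1/3)
  = (19715.7)^(1/3) = 27.0149 mm

27.0 mm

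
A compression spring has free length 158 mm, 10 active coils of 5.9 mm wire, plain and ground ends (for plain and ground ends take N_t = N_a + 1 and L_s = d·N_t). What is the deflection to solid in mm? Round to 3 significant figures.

N_t = 11; L_s = 5.9·11 = 64.9 mm
δ_solid = L₀ − L_s = 158 − 64.9 = 93.1 mm

93.1 mm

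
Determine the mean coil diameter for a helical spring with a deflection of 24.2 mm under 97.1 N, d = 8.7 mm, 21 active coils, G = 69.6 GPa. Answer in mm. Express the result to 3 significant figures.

83.9 mm

Required rate k = F/δ = 97.1/24.2 = 4.0124 N/mm
D = (Gd⁴/(8N_a·k))^(1/3) = (69.6×10³·8.7⁴/(8·21·4.0124))^(1/3)
  = (591525)^(1/3) = 83.9443 mm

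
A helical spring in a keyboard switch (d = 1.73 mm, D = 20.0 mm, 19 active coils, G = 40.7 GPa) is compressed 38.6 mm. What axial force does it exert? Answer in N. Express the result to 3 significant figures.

k = Gd⁴/(8D³N_a) = (40.7×10³)(1.73⁴)/(8·20.0³·19) = 0.29981 N/mm
F = k·δ = 0.29981 × 38.6 = 11.573 N

11.6 N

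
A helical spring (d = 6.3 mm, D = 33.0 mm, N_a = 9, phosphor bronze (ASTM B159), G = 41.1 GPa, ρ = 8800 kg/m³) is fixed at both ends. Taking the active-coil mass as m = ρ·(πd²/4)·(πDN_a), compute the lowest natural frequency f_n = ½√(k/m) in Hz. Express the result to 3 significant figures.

k = Gd⁴/(8D³N_a) = (41.1×10³)(6.3⁴)/(8·33.0³·9) = 25.022 N/mm = 25022 N/m
Wire length L = πDN_a = π·33.0·9 = 933.05 mm
m = ρ·(πd²/4)·L = 8800 × 31.172×10⁻⁶ m² × 0.93305 m = 0.25595 kg
f_n = ½√(k/m) = 0.5·√(25022/0.25595) = 0.5·√(97762) = 156.33 Hz

156 Hz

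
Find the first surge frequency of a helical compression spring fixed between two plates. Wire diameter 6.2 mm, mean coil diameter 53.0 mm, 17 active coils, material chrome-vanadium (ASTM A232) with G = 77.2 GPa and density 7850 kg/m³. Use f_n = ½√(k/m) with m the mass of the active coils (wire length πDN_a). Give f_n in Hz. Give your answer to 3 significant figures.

k = Gd⁴/(8D³N_a) = (77.2×10³)(6.2⁴)/(8·53.0³·17) = 5.634 N/mm = 5634 N/m
Wire length L = πDN_a = π·53.0·17 = 2830.6 mm
m = ρ·(πd²/4)·L = 7850 × 30.191×10⁻⁶ m² × 2.8306 m = 0.67084 kg
f_n = ½√(k/m) = 0.5·√(5634/0.67084) = 0.5·√(8398.5) = 45.822 Hz

45.8 Hz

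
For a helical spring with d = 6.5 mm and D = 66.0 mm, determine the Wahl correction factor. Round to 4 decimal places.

C = D/d = 66.0/6.5 = 10.1538
K_W = (4C−1)/(4C−4) + 0.615/C = 39.615/36.615 + 0.0606 = 1.1425

1.1425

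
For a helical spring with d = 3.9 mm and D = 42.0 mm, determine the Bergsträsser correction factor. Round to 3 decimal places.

C = D/d = 42.0/3.9 = 10.7692
K_B = (4C+2)/(4C−3) = 45.077/40.077 = 1.1248

1.125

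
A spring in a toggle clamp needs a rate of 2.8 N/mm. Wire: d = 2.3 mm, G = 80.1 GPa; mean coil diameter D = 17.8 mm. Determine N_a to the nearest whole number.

N_a = Gd⁴/(8D³k) = (80.1×10³ × 2.3⁴)/(8 × 17.8³ × 2.8)
    = 2.24153e+06 / 126330 = 17.74 → 18 coils

18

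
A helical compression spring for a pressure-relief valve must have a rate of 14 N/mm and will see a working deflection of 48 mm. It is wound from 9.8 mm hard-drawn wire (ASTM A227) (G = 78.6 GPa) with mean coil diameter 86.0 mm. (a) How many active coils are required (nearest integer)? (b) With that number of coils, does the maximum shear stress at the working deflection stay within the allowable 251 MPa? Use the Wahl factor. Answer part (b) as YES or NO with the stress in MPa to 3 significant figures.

(a) 10 coils; (b) YES, τ_max = 186 MPa

N_a = Gd⁴/(8D³k) = (78.6×10³)(9.8⁴)/(8·86.0³·14) = 10.18 → N_a = 10
Actual rate k = Gd⁴/(8D³·10) = 14.248 N/mm
Working load F = kδ = 14.248·48 = 683.88 N
C = 86.0/9.8 = 8.7755; K_W = (4C−1)/(4C−4)+0.615/C = 1.1665
τ_max = K_W·8FD/(πd³) = 1.1665·159.13 = 185.63 MPa
τ_max ≤ 251 MPa → acceptable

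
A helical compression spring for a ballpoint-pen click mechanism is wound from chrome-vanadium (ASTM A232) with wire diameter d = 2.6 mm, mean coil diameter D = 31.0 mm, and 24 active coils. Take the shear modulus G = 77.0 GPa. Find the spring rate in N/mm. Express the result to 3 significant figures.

0.615 N/mm

k = Gd⁴/(8D³N_a) = (77.0×10³ × 2.6⁴) / (8 × 31.0³ × 24)
  = 3.51872e+06 / 5.71987e+06 = 0.61517 N/mm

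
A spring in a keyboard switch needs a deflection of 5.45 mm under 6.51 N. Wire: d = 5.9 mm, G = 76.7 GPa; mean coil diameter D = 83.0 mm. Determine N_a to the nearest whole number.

17

Required rate k = F/δ = 6.51/5.45 = 1.1945 N/mm
N_a = Gd⁴/(8D³k) = (76.7×10³ × 5.9⁴)/(8 × 83.0³ × 1.1945)
    = 9.29402e+07 / 5.46398e+06 = 17.01 → 17 coils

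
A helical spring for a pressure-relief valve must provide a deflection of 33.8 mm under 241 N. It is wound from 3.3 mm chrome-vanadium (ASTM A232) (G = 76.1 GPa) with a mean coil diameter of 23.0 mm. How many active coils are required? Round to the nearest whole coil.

13

Required rate k = F/δ = 241/33.8 = 7.1302 N/mm
N_a = Gd⁴/(8D³k) = (76.1×10³ × 3.3⁴)/(8 × 23.0³ × 7.1302)
    = 9.02486e+06 / 694023 = 13 → 13 coils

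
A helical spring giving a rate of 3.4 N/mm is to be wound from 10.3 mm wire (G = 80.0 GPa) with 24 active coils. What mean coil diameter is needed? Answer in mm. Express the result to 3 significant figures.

111 mm

D = (Gd⁴/(8N_a·k))^(1/3) = (80.0×10³·10.3⁴/(8·24·3.4))^(1/3)
  = (1.3793e+06)^(1/3) = 111.3148 mm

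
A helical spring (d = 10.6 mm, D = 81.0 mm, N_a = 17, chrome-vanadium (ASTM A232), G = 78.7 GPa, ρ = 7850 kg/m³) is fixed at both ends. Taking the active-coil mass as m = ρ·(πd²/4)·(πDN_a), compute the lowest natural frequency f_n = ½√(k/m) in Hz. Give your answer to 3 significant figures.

33.9 Hz

k = Gd⁴/(8D³N_a) = (78.7×10³)(10.6⁴)/(8·81.0³·17) = 13.747 N/mm = 13747 N/m
Wire length L = πDN_a = π·81.0·17 = 4326 mm
m = ρ·(πd²/4)·L = 7850 × 88.247×10⁻⁶ m² × 4.326 m = 2.9968 kg
f_n = ½√(k/m) = 0.5·√(13747/2.9968) = 0.5·√(4587.2) = 33.864 Hz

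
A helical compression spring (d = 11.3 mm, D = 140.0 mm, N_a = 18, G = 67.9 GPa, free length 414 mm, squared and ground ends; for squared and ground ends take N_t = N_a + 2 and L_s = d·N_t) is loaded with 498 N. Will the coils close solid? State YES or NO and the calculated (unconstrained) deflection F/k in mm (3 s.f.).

k = Gd⁴/(8D³N_a) = (67.9×10³)(11.3⁴)/(8·140.0³·18) = 2.8018 N/mm
N_t = 20; L_s = 11.3·20 = 226 mm; δ_solid = L₀ − L_s = 414 − 226 = 188 mm
δ = F/k = 498/2.8018 = 177.74 mm
δ < δ_solid → spring does not go solid

NO, δ = 178 mm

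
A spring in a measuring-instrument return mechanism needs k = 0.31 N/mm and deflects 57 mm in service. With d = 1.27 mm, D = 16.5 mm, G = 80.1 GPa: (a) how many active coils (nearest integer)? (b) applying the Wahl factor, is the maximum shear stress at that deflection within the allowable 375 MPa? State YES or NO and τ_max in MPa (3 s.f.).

N_a = Gd⁴/(8D³k) = (80.1×10³)(1.27⁴)/(8·16.5³·0.31) = 18.7 → N_a = 19
Actual rate k = Gd⁴/(8D³·19) = 0.30518 N/mm
Working load F = kδ = 0.30518·57 = 17.395 N
C = 16.5/1.27 = 12.9921; K_W = (4C−1)/(4C−4)+0.615/C = 1.1099
τ_max = K_W·8FD/(πd³) = 1.1099·356.81 = 396.02 MPa
τ_max > 375 MPa → exceeds allowable

(a) 19 coils; (b) NO, τ_max = 396 MPa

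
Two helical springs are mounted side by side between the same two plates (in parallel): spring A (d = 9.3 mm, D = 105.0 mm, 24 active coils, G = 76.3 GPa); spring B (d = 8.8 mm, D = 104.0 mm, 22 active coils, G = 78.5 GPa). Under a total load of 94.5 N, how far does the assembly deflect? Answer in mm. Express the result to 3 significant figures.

k_A = Gd⁴/(8D³N_a) = (76.3×10³)(9.3⁴)/(8·105.0³·24) = 2.568 N/mm
k_B = Gd⁴/(8D³N_a) = (78.5×10³)(8.8⁴)/(8·104.0³·22) = 2.3779 N/mm
Parallel: k_eq = 2.568 + 2.3779 = 4.9458 N/mm
δ = F/k_eq = 94.5/4.9458 = 19.107 mm

19.1 mm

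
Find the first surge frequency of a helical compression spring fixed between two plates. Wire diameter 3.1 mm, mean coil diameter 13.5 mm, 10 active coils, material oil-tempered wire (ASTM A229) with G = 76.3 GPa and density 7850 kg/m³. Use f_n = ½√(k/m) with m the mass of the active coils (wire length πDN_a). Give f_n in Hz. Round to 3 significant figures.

k = Gd⁴/(8D³N_a) = (76.3×10³)(3.1⁴)/(8·13.5³·10) = 35.8 N/mm = 35800 N/m
Wire length L = πDN_a = π·13.5·10 = 424.12 mm
m = ρ·(πd²/4)·L = 7850 × 7.5477×10⁻⁶ m² × 0.42412 m = 0.025129 kg
f_n = ½√(k/m) = 0.5·√(35800/0.025129) = 0.5·√(1.4247e+06) = 596.8 Hz

597 Hz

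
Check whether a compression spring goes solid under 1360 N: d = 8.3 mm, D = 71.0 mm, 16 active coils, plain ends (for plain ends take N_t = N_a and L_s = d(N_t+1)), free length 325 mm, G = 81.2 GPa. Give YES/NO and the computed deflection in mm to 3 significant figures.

NO, δ = 162 mm

k = Gd⁴/(8D³N_a) = (81.2×10³)(8.3⁴)/(8·71.0³·16) = 8.4117 N/mm
N_t = 16; L_s = 8.3·17 = 141.1 mm; δ_solid = L₀ − L_s = 325 − 141.1 = 183.9 mm
δ = F/k = 1360/8.4117 = 161.68 mm
δ < δ_solid → spring does not go solid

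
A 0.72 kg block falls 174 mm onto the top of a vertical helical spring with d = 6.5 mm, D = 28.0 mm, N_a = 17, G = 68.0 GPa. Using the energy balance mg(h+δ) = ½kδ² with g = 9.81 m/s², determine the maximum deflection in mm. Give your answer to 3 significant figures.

7.95 mm

k = Gd⁴/(8D³N_a) = (68.0×10³)(6.5⁴)/(8·28.0³·17) = 40.658 N/mm
W = mg = 0.72 × 9.81 = 7.0632 N
½kδ² − Wδ − Wh = 0 → δ = (W + √(W² + 2kWh))/k
δ = (7.0632 + √(49.889 + 99937.9))/40.658 = (7.0632 + 316.21)/40.658 = 7.9509 mm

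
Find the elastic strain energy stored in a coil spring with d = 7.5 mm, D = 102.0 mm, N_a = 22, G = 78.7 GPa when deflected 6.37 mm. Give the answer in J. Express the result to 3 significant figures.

k = Gd⁴/(8D³N_a) = (78.7×10³)(7.5⁴)/(8·102.0³·22) = 1.3332 N/mm
U = ½kδ² = 0.5 × 1.3332 × 6.37² = 27.049 N·mm = 0.027049 J

0.0270 J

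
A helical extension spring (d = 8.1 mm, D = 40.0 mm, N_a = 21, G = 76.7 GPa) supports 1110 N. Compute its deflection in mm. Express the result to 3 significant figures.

36.1 mm

k = Gd⁴/(8D³N_a) = (76.7×10³)(8.1⁴)/(8·40.0³·21) = 30.708 N/mm
δ = F/k = 1110 / 30.708 = 36.147 mm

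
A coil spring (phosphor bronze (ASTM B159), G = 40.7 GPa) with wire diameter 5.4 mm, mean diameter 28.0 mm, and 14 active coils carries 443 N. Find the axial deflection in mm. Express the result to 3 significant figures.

k = Gd⁴/(8D³N_a) = (40.7×10³)(5.4⁴)/(8·28.0³·14) = 14.076 N/mm
δ = F/k = 443 / 14.076 = 31.472 mm

31.5 mm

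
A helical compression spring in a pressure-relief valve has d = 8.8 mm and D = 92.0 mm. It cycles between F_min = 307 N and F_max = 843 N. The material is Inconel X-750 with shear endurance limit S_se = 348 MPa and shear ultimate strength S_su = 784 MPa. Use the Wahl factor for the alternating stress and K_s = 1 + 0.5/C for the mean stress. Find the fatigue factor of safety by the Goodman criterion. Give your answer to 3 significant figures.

C = D/d = 92.0/8.8 = 10.4545; K_W = (4C−1)/(4C−4)+0.615/C = 1.1382; K_s = 1+0.5/C = 1.0478
F_a = (F_max−F_min)/2 = 268 N; F_m = (F_max+F_min)/2 = 575 N
τ_a = K_W·8F_aD/(πd³) = 1.1382 × 92.133 = 104.86 MPa
τ_m = K_s·8F_mD/(πd³) = 1.0478 × 197.67 = 207.13 MPa
Goodman: 1/n_f = τ_a/S_se + τ_m/S_su = 104.86/348 + 207.13/784 = 0.30133 + 0.26419 = 0.56552
n_f = 1/0.56552 = 1.768

1.77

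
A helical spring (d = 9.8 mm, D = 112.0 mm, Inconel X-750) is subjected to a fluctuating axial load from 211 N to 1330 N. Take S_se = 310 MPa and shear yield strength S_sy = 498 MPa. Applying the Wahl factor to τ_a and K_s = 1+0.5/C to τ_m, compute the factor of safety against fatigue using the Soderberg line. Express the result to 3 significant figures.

0.905

C = D/d = 112.0/9.8 = 11.4286; K_W = (4C−1)/(4C−4)+0.615/C = 1.1257; K_s = 1+0.5/C = 1.0437
F_a = (F_max−F_min)/2 = 559.5 N; F_m = (F_max+F_min)/2 = 770.5 N
τ_a = K_W·8F_aD/(πd³) = 1.1257 × 169.54 = 190.86 MPa
τ_m = K_s·8F_mD/(πd³) = 1.0437 × 233.48 = 243.7 MPa
Soderberg: 1/n_f = τ_a/S_se + τ_m/S_sy = 190.86/310 + 243.7/498 = 0.61568 + 0.48935 = 1.105
n_f = 1/1.105 = 0.905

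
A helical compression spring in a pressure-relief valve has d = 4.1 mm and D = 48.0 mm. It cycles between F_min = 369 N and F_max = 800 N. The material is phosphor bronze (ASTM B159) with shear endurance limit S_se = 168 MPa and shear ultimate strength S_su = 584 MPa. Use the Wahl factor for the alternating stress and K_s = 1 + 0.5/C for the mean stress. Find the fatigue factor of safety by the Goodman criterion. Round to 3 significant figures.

0.227

C = D/d = 48.0/4.1 = 11.7073; K_W = (4C−1)/(4C−4)+0.615/C = 1.1226; K_s = 1+0.5/C = 1.0427
F_a = (F_max−F_min)/2 = 215.5 N; F_m = (F_max+F_min)/2 = 584.5 N
τ_a = K_W·8F_aD/(πd³) = 1.1226 × 382.19 = 429.04 MPa
τ_m = K_s·8F_mD/(πd³) = 1.0427 × 1036.6 = 1080.9 MPa
Goodman: 1/n_f = τ_a/S_se + τ_m/S_su = 429.04/168 + 1080.9/584 = 2.55378 + 1.85082 = 4.4046
n_f = 1/4.4046 = 0.227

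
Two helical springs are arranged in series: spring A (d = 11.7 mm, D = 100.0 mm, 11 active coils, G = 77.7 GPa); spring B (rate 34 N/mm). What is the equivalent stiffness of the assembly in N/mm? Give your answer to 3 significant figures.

11.1 N/mm

k_A = Gd⁴/(8D³N_a) = (77.7×10³)(11.7⁴)/(8·100.0³·11) = 16.546 N/mm
Series: 1/k_eq = 1/16.546 + 1/34 = 0.089851; k_eq = 11.13 N/mm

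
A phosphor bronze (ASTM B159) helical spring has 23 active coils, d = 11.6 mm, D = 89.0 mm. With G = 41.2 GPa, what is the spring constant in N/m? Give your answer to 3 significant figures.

5750 N/m

k = Gd⁴/(8D³N_a) = (41.2×10³ × 11.6⁴) / (8 × 89.0³ × 23)
  = 7.45983e+08 / 1.29714e+08 = 5.751 N/mm = 5751 N/m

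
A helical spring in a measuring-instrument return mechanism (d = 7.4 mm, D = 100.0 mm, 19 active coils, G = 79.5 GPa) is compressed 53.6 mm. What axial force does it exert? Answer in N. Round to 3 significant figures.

84.1 N

k = Gd⁴/(8D³N_a) = (79.5×10³)(7.4⁴)/(8·100.0³·19) = 1.5684 N/mm
F = k·δ = 1.5684 × 53.6 = 84.065 N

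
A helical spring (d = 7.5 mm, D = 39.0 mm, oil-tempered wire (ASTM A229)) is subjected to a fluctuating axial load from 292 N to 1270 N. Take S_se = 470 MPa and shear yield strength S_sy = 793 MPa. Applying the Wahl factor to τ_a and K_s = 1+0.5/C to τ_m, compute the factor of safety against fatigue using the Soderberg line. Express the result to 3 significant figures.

1.75

C = D/d = 39.0/7.5 = 5.2000; K_W = (4C−1)/(4C−4)+0.615/C = 1.2968; K_s = 1+0.5/C = 1.0962
F_a = (F_max−F_min)/2 = 489 N; F_m = (F_max+F_min)/2 = 781 N
τ_a = K_W·8F_aD/(πd³) = 1.2968 × 115.11 = 149.29 MPa
τ_m = K_s·8F_mD/(πd³) = 1.0962 × 183.85 = 201.53 MPa
Soderberg: 1/n_f = τ_a/S_se + τ_m/S_sy = 149.29/470 + 201.53/793 = 0.31763 + 0.25414 = 0.57177
n_f = 1/0.57177 = 1.749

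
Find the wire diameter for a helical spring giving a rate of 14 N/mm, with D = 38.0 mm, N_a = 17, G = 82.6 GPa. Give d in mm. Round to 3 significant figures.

5.96 mm

d = (8D³N_a·k / G)^(1/4) = (8·38.0³·17·14 / (82.6×10³))^0.25
  = (1264.8)^0.25 = 5.9636 mm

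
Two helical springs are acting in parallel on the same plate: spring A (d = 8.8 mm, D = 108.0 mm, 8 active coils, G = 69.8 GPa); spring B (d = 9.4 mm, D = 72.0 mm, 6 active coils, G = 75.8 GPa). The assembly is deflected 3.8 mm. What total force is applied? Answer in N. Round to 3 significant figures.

145 N

k_A = Gd⁴/(8D³N_a) = (69.8×10³)(8.8⁴)/(8·108.0³·8) = 5.192 N/mm
k_B = Gd⁴/(8D³N_a) = (75.8×10³)(9.4⁴)/(8·72.0³·6) = 33.033 N/mm
Parallel: k_eq = 5.192 + 33.033 = 38.225 N/mm
F = k_eq·δ = 38.225·3.8 = 145.25 N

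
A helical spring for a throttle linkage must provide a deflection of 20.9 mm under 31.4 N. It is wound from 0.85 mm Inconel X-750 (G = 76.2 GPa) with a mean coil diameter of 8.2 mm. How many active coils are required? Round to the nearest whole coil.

6

Required rate k = F/δ = 31.4/20.9 = 1.5024 N/mm
N_a = Gd⁴/(8D³k) = (76.2×10³ × 0.85⁴)/(8 × 8.2³ × 1.5024)
    = 39776.9 / 6626.97 = 6.002 → 6 coils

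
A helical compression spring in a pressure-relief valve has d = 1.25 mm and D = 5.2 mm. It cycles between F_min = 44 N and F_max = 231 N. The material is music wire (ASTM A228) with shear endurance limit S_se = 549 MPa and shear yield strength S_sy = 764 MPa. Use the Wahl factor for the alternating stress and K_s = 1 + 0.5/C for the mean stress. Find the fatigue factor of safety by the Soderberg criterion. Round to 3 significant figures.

C = D/d = 5.2/1.25 = 4.1600; K_W = (4C−1)/(4C−4)+0.615/C = 1.3852; K_s = 1+0.5/C = 1.1202
F_a = (F_max−F_min)/2 = 93.5 N; F_m = (F_max+F_min)/2 = 137.5 N
τ_a = K_W·8F_aD/(πd³) = 1.3852 × 633.91 = 878.07 MPa
τ_m = K_s·8F_mD/(πd³) = 1.1202 × 932.22 = 1044.3 MPa
Soderberg: 1/n_f = τ_a/S_se + τ_m/S_sy = 878.07/549 + 1044.3/764 = 1.59940 + 1.36683 = 2.9662
n_f = 1/2.9662 = 0.3371

0.337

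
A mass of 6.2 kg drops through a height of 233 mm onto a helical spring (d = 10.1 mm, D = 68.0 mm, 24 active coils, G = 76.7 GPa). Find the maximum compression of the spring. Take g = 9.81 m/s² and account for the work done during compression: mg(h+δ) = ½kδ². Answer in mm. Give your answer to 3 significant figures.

51.1 mm

k = Gd⁴/(8D³N_a) = (76.7×10³)(10.1⁴)/(8·68.0³·24) = 13.221 N/mm
W = mg = 6.2 × 9.81 = 60.822 N
½kδ² − Wδ − Wh = 0 → δ = (W + √(W² + 2kWh))/k
δ = (60.822 + √(3699.3 + 374714))/13.221 = (60.822 + 615.15)/13.221 = 51.13 mm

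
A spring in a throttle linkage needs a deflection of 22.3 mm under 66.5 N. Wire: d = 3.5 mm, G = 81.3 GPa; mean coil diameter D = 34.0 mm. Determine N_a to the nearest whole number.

13

Required rate k = F/δ = 66.5/22.3 = 2.9821 N/mm
N_a = Gd⁴/(8D³k) = (81.3×10³ × 3.5⁴)/(8 × 34.0³ × 2.9821)
    = 1.22001e+07 / 937656 = 13.01 → 13 coils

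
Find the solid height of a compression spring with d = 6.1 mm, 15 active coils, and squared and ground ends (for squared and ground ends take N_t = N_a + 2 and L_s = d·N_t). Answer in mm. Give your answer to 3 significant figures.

104 mm

squared and ground ends: N_t = N_a + 2 = 15 + 2 = 17
L_s = d·N_t = 6.1 × 17 = 103.7 mm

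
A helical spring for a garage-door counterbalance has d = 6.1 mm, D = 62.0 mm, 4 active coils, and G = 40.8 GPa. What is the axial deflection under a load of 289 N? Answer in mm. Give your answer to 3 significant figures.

39.0 mm

k = Gd⁴/(8D³N_a) = (40.8×10³)(6.1⁴)/(8·62.0³·4) = 7.4072 N/mm
δ = F/k = 289 / 7.4072 = 39.016 mm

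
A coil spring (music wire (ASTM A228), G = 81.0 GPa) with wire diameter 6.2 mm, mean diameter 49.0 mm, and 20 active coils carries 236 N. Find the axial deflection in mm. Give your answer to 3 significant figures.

37.1 mm

k = Gd⁴/(8D³N_a) = (81.0×10³)(6.2⁴)/(8·49.0³·20) = 6.3583 N/mm
δ = F/k = 236 / 6.3583 = 37.117 mm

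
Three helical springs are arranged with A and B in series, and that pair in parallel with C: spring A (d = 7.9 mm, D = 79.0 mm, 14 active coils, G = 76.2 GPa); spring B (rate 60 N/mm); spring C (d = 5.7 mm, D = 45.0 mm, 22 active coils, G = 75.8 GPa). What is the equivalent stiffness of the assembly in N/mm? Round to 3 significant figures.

k_A = Gd⁴/(8D³N_a) = (76.2×10³)(7.9⁴)/(8·79.0³·14) = 5.3748 N/mm
k_C = Gd⁴/(8D³N_a) = (75.8×10³)(5.7⁴)/(8·45.0³·22) = 4.9891 N/mm
Springs A,B series: k_AB = 1/(1/5.3748+1/60) = 4.9329 N/mm; parallel with C: k_eq = 4.9329+4.9891 = 9.922 N/mm

9.92 N/mm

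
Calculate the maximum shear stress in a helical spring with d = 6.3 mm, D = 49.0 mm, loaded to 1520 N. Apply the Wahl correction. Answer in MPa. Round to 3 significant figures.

902 MPa

Spring index C = D/d = 49.0/6.3 = 7.7778
K_W = (4C−1)/(4C−4) + 0.615/C = 30.111/27.111 + 0.0791 = 1.1897
τ₀ = 8FD/(πd³) = 8·1520·49.0/(π·6.3³) = 595840/785.55 = 758.5 MPa
τ_max = K·τ₀ = 1.1897 × 758.5 = 902.41 MPa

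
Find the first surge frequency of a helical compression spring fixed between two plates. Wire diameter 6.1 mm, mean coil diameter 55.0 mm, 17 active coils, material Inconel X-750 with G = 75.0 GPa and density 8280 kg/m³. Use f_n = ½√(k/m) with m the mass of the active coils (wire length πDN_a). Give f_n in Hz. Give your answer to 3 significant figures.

40.2 Hz

k = Gd⁴/(8D³N_a) = (75.0×10³)(6.1⁴)/(8·55.0³·17) = 4.5894 N/mm = 4589.4 N/m
Wire length L = πDN_a = π·55.0·17 = 2937.4 mm
m = ρ·(πd²/4)·L = 8280 × 29.225×10⁻⁶ m² × 2.9374 m = 0.71079 kg
f_n = ½√(k/m) = 0.5·√(4589.4/0.71079) = 0.5·√(6456.7) = 40.177 Hz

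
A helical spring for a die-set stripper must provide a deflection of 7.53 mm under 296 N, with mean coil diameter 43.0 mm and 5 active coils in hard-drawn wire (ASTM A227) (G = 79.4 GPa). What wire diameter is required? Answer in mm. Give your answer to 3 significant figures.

6.30 mm

Required rate k = F/δ = 296/7.53 = 39.309 N/mm
d = (8D³N_a·k / G)^(1/4) = (8·43.0³·5·39.309 / (79.4×10³))^0.25
  = (1574.5)^0.25 = 6.2992 mm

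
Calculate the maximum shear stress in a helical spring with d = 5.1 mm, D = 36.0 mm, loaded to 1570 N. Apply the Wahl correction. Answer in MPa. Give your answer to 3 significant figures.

Spring index C = D/d = 36.0/5.1 = 7.0588
K_W = (4C−1)/(4C−4) + 0.615/C = 27.235/24.235 + 0.0871 = 1.2109
τ₀ = 8FD/(πd³) = 8·1570·36.0/(π·5.1³) = 452160/416.74 = 1085 MPa
τ_max = K·τ₀ = 1.2109 × 1085 = 1313.8 MPa

1310 MPa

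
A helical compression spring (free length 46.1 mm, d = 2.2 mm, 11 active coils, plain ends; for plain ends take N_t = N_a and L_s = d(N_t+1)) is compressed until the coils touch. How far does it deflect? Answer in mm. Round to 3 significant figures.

N_t = 11; L_s = 2.2·12 = 26.4 mm
δ_solid = L₀ − L_s = 46.1 − 26.4 = 19.7 mm

19.7 mm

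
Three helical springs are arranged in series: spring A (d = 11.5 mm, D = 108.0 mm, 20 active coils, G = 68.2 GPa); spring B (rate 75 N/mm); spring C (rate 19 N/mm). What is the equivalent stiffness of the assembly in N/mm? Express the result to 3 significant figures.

k_A = Gd⁴/(8D³N_a) = (68.2×10³)(11.5⁴)/(8·108.0³·20) = 5.9181 N/mm
Series: 1/k_eq = 1/5.9181 + 1/75 + 1/19 = 0.23494; k_eq = 4.2565 N/mm

4.26 N/mm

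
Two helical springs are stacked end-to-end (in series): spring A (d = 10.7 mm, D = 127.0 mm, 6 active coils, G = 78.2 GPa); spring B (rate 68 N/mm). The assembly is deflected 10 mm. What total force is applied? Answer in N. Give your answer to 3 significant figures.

90.4 N

k_A = Gd⁴/(8D³N_a) = (78.2×10³)(10.7⁴)/(8·127.0³·6) = 10.425 N/mm
Series: 1/k_eq = 1/10.425 + 1/68 = 0.11063; k_eq = 9.0395 N/mm
F = k_eq·δ = 9.0395·10 = 90.395 N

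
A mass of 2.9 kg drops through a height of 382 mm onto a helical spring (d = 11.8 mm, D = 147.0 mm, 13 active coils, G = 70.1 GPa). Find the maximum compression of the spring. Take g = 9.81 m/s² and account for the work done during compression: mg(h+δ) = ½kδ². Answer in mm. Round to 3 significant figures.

k = Gd⁴/(8D³N_a) = (70.1×10³)(11.8⁴)/(8·147.0³·13) = 4.114 N/mm
W = mg = 2.9 × 9.81 = 28.449 N
½kδ² − Wδ − Wh = 0 → δ = (W + √(W² + 2kWh))/k
δ = (28.449 + √(809.35 + 89417.2))/4.114 = (28.449 + 300.38)/4.114 = 79.929 mm

79.9 mm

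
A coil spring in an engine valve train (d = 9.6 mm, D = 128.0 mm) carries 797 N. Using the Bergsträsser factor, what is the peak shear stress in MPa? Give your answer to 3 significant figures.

323 MPa

Spring index C = D/d = 128.0/9.6 = 13.3333
K_B = (4C+2)/(4C−3) = 55.333/50.333 = 1.0993
τ₀ = 8FD/(πd³) = 8·797·128.0/(π·9.6³) = 816128/2779.5 = 293.63 MPa
τ_max = K·τ₀ = 1.0993 × 293.63 = 322.79 MPa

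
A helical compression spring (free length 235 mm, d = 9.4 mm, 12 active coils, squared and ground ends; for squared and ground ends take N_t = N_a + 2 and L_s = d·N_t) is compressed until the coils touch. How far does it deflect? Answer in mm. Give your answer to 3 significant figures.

N_t = 14; L_s = 9.4·14 = 131.6 mm
δ_solid = L₀ − L_s = 235 − 131.6 = 103.4 mm

103 mm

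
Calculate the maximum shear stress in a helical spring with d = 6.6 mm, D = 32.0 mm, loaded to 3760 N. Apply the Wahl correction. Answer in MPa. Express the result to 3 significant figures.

Spring index C = D/d = 32.0/6.6 = 4.8485
K_W = (4C−1)/(4C−4) + 0.615/C = 18.394/15.394 + 0.1268 = 1.3217
τ₀ = 8FD/(πd³) = 8·3760·32.0/(π·6.6³) = 962560/903.2 = 1065.7 MPa
τ_max = K·τ₀ = 1.3217 × 1065.7 = 1408.6 MPa

1410 MPa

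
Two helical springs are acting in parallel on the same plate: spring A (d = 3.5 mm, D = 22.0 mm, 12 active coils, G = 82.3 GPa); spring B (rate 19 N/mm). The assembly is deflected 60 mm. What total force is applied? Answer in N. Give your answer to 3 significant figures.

k_A = Gd⁴/(8D³N_a) = (82.3×10³)(3.5⁴)/(8·22.0³·12) = 12.082 N/mm
Parallel: k_eq = 12.082 + 19 = 31.082 N/mm
F = k_eq·δ = 31.082·60 = 1864.9 N

1860 N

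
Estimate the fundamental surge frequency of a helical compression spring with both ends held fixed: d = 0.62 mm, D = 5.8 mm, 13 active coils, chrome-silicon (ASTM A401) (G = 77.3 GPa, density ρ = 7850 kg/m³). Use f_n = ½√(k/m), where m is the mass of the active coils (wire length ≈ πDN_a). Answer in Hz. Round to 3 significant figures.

501 Hz

k = Gd⁴/(8D³N_a) = (77.3×10³)(0.62⁴)/(8·5.8³·13) = 0.5629 N/mm = 562.9 N/m
Wire length L = πDN_a = π·5.8·13 = 236.88 mm
m = ρ·(πd²/4)·L = 7850 × 0.30191×10⁻⁶ m² × 0.23688 m = 0.00056139 kg
f_n = ½√(k/m) = 0.5·√(562.9/0.00056139) = 0.5·√(1.0027e+06) = 500.67 Hz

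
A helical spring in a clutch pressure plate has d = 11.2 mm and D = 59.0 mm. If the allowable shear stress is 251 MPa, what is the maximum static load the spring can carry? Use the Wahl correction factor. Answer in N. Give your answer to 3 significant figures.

1820 N

C = D/d = 59.0/11.2 = 5.2679
K_W = (4C−1)/(4C−4) + 0.615/C = 20.071/17.071 + 0.1167 = 1.2925
τ_max = K·8FD/(πd³) → F_max = τ_allow·πd³/(8DK)
F_max = 251·π·11.2³/(8·59.0·1.2925) = 1.1078e+06/610.05 = 1816 N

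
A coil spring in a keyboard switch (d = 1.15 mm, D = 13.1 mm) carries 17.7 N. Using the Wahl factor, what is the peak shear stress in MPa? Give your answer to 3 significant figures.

Spring index C = D/d = 13.1/1.15 = 11.3913
K_W = (4C−1)/(4C−4) + 0.615/C = 44.565/41.565 + 0.0540 = 1.1262
τ₀ = 8FD/(πd³) = 8·17.7·13.1/(π·1.15³) = 1854.96/4.778 = 388.23 MPa
τ_max = K·τ₀ = 1.1262 × 388.23 = 437.21 MPa

437 MPa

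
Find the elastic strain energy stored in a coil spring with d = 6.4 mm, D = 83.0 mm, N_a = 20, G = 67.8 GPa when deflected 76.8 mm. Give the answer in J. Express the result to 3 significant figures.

3.67 J

k = Gd⁴/(8D³N_a) = (67.8×10³)(6.4⁴)/(8·83.0³·20) = 1.2434 N/mm
U = ½kδ² = 0.5 × 1.2434 × 76.8² = 3666.8 N·mm = 3.6668 J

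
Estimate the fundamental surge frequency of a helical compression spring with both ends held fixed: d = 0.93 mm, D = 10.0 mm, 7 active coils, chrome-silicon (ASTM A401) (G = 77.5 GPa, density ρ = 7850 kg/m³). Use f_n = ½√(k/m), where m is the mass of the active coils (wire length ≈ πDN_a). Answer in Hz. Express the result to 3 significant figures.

k = Gd⁴/(8D³N_a) = (77.5×10³)(0.93⁴)/(8·10.0³·7) = 1.0353 N/mm = 1035.3 N/m
Wire length L = πDN_a = π·10.0·7 = 219.91 mm
m = ρ·(πd²/4)·L = 7850 × 0.67929×10⁻⁶ m² × 0.21991 m = 0.0011727 kg
f_n = ½√(k/m) = 0.5·√(1035.3/0.0011727) = 0.5·√(8.8282e+05) = 469.79 Hz

470 Hz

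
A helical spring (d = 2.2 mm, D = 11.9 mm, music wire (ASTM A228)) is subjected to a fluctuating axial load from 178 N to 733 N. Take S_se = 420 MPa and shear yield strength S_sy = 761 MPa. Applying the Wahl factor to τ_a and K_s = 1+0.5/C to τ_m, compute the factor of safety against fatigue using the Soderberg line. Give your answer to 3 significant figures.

0.234

C = D/d = 11.9/2.2 = 5.4091; K_W = (4C−1)/(4C−4)+0.615/C = 1.2838; K_s = 1+0.5/C = 1.0924
F_a = (F_max−F_min)/2 = 277.5 N; F_m = (F_max+F_min)/2 = 455.5 N
τ_a = K_W·8F_aD/(πd³) = 1.2838 × 789.74 = 1013.9 MPa
τ_m = K_s·8F_mD/(πd³) = 1.0924 × 1296.3 = 1416.1 MPa
Soderberg: 1/n_f = τ_a/S_se + τ_m/S_sy = 1013.9/420 + 1416.1/761 = 2.41396 + 1.86088 = 4.2748
n_f = 1/4.2748 = 0.2339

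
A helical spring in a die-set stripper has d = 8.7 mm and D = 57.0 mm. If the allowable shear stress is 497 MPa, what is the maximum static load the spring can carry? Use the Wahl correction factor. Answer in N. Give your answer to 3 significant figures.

1830 N

C = D/d = 57.0/8.7 = 6.5517
K_W = (4C−1)/(4C−4) + 0.615/C = 25.207/22.207 + 0.0939 = 1.2290
τ_max = K·8FD/(πd³) → F_max = τ_allow·πd³/(8DK)
F_max = 497·π·8.7³/(8·57.0·1.2290) = 1.0282e+06/560.41 = 1834.7 N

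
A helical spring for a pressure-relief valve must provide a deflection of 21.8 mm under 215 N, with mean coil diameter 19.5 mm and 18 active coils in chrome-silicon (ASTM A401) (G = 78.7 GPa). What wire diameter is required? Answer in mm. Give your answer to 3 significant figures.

Required rate k = F/δ = 215/21.8 = 9.8624 N/mm
d = (8D³N_a·k / G)^(1/4) = (8·19.5³·18·9.8624 / (78.7×10³))^0.25
  = (133.81)^0.25 = 3.4011 mm

3.40 mm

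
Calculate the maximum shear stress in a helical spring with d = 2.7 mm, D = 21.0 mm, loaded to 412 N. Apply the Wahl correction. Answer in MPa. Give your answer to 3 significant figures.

1330 MPa

Spring index C = D/d = 21.0/2.7 = 7.7778
K_W = (4C−1)/(4C−4) + 0.615/C = 30.111/27.111 + 0.0791 = 1.1897
τ₀ = 8FD/(πd³) = 8·412·21.0/(π·2.7³) = 69216/61.836 = 1119.3 MPa
τ_max = K·τ₀ = 1.1897 × 1119.3 = 1331.7 MPa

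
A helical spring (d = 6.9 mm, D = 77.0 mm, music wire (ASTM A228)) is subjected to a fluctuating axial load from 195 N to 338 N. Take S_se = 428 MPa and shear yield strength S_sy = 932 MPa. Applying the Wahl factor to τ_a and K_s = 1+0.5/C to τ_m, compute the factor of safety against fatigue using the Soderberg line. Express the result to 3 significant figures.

3.44

C = D/d = 77.0/6.9 = 11.1594; K_W = (4C−1)/(4C−4)+0.615/C = 1.1289; K_s = 1+0.5/C = 1.0448
F_a = (F_max−F_min)/2 = 71.5 N; F_m = (F_max+F_min)/2 = 266.5 N
τ_a = K_W·8F_aD/(πd³) = 1.1289 × 42.677 = 48.179 MPa
τ_m = K_s·8F_mD/(πd³) = 1.0448 × 159.07 = 166.19 MPa
Soderberg: 1/n_f = τ_a/S_se + τ_m/S_sy = 48.179/428 + 166.19/932 = 0.11257 + 0.17832 = 0.29089
n_f = 1/0.29089 = 3.438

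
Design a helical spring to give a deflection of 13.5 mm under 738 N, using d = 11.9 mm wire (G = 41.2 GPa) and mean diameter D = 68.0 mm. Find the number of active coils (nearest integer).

Required rate k = F/δ = 738/13.5 = 54.667 N/mm
N_a = Gd⁴/(8D³k) = (41.2×10³ × 11.9⁴)/(8 × 68.0³ × 54.667)
    = 8.262e+08 / 1.37512e+08 = 6.008 → 6 coils

6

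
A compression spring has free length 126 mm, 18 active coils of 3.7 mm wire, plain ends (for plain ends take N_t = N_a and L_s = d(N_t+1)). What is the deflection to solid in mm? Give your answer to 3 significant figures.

N_t = 18; L_s = 3.7·19 = 70.3 mm
δ_solid = L₀ − L_s = 126 − 70.3 = 55.7 mm

55.7 mm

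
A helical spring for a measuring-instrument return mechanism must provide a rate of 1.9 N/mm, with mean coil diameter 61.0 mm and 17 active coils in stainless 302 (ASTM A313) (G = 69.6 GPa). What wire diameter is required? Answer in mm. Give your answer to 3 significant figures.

5.39 mm

d = (8D³N_a·k / G)^(1/4) = (8·61.0³·17·1.9 / (69.6×10³))^0.25
  = (842.7)^0.25 = 5.3879 mm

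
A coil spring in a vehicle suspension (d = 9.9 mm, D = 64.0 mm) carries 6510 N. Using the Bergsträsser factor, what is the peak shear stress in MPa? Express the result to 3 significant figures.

1330 MPa

Spring index C = D/d = 64.0/9.9 = 6.4646
K_B = (4C+2)/(4C−3) = 27.859/22.859 = 1.2187
τ₀ = 8FD/(πd³) = 8·6510·64.0/(π·9.9³) = 3.33312e+06/3048.3 = 1093.4 MPa
τ_max = K·τ₀ = 1.2187 × 1093.4 = 1332.6 MPa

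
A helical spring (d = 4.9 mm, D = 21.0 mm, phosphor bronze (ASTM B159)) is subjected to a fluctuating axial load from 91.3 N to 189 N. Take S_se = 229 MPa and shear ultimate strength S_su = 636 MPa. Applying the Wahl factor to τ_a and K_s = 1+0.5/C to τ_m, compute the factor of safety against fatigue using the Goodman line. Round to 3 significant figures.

4.08

C = D/d = 21.0/4.9 = 4.2857; K_W = (4C−1)/(4C−4)+0.615/C = 1.3718; K_s = 1+0.5/C = 1.1167
F_a = (F_max−F_min)/2 = 48.85 N; F_m = (F_max+F_min)/2 = 140.15 N
τ_a = K_W·8F_aD/(πd³) = 1.3718 × 22.204 = 30.459 MPa
τ_m = K_s·8F_mD/(πd³) = 1.1167 × 63.704 = 71.136 MPa
Goodman: 1/n_f = τ_a/S_se + τ_m/S_su = 30.459/229 + 71.136/636 = 0.13301 + 0.11185 = 0.24486
n_f = 1/0.24486 = 4.084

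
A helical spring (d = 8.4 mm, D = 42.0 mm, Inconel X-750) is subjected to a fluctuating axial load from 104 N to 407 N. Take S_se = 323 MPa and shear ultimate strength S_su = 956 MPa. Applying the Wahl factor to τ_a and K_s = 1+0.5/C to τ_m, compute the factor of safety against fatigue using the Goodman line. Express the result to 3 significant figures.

C = D/d = 42.0/8.4 = 5.0000; K_W = (4C−1)/(4C−4)+0.615/C = 1.3105; K_s = 1+0.5/C = 1.1000
F_a = (F_max−F_min)/2 = 151.5 N; F_m = (F_max+F_min)/2 = 255.5 N
τ_a = K_W·8F_aD/(πd³) = 1.3105 × 27.338 = 35.826 MPa
τ_m = K_s·8F_mD/(πd³) = 1.1000 × 46.104 = 50.715 MPa
Goodman: 1/n_f = τ_a/S_se + τ_m/S_su = 35.826/323 + 50.715/956 = 0.11092 + 0.05305 = 0.16397
n_f = 1/0.16397 = 6.099

6.10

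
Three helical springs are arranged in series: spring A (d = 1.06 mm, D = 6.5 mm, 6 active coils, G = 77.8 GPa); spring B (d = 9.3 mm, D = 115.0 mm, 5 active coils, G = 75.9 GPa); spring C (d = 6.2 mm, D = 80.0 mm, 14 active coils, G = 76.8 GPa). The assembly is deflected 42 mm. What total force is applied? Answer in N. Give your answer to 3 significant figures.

56.2 N

k_A = Gd⁴/(8D³N_a) = (77.8×10³)(1.06⁴)/(8·6.5³·6) = 7.4511 N/mm
k_B = Gd⁴/(8D³N_a) = (75.9×10³)(9.3⁴)/(8·115.0³·5) = 9.333 N/mm
k_C = Gd⁴/(8D³N_a) = (76.8×10³)(6.2⁴)/(8·80.0³·14) = 1.979 N/mm
Series: 1/k_eq = 1/7.4511 + 1/9.333 + 1/1.979 = 0.74667; k_eq = 1.3393 N/mm
F = k_eq·δ = 1.3393·42 = 56.25 N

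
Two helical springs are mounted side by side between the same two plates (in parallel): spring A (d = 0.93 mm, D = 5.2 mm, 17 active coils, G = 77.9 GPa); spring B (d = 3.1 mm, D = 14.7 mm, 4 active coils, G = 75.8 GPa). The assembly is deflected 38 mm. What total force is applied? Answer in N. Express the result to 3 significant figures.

2730 N

k_A = Gd⁴/(8D³N_a) = (77.9×10³)(0.93⁴)/(8·5.2³·17) = 3.0473 N/mm
k_B = Gd⁴/(8D³N_a) = (75.8×10³)(3.1⁴)/(8·14.7³·4) = 68.867 N/mm
Parallel: k_eq = 3.0473 + 68.867 = 71.915 N/mm
F = k_eq·δ = 71.915·38 = 2732.8 N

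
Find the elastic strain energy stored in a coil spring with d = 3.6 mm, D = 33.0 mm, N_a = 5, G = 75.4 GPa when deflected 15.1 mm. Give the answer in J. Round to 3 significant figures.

k = Gd⁴/(8D³N_a) = (75.4×10³)(3.6⁴)/(8·33.0³·5) = 8.8101 N/mm
U = ½kδ² = 0.5 × 8.8101 × 15.1² = 1004.4 N·mm = 1.0044 J

1.00 J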